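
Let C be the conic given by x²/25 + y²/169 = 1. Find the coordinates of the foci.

Center (0, 0). The larger denominator 169 sits under the y-term, so the major axis is vertical; a² = 169, b² = 25.
c² = a² - b² = 169 - 25 = 144, so c = 12.
Foci lie on the vertical axis through the center: (h, k ± c).

(0, -12) and (0, 12)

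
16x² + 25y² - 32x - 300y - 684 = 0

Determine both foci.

Rearranging, 16(x² - 2x) + 25(y² - 12y) = 684.
Complete the square in x and y: 16(x - 1)² + 25(y - 6)² = 684 + 16 + 900 = 1600
Dividing both sides by 1600: (x - 1)²/100 + (y - 6)²/64 = 1
Ellipse, center (1, 6), major axis horizontal; a² = 100, b² = 64.
c² = a² - b² = 100 - 64 = 36, so c = 6.
Foci lie on the horizontal axis through the center: (h ± c, k).

(-5, 6) and (7, 6)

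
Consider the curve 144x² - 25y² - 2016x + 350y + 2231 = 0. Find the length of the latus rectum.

288/5

Group: 144(x² - 14x) -25(y² - 14y) = -2231
Complete the square in x and y: 144(x - 7)² -25(y - 7)² = -2231 + 7056 - 1225 = 3600
Dividing both sides by 3600: (x - 7)²/25 - (y - 7)²/144 = 1
Hyperbola, center (7, 7), transverse axis horizontal; a² = 25, b² = 144.
Latus rectum length = 2b²/a = 2·144/5 = 288/5.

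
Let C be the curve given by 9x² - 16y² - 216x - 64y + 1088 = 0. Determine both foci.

9(x² - 24x) -16(y² + 4y) = -1088
9(x - 12)² -16(y + 2)² = -1088 + 1296 - 64 = 144
Dividing both sides by 144: (x - 12)²/16 - (y + 2)²/9 = 1
Hyperbola, center (12, -2), transverse axis horizontal; a² = 16, b² = 9.
c² = a² + b² = 16 + 9 = 25, so c = 5.
Foci lie on the horizontal axis through the center: (h ± c, k).

(7, -2) and (17, -2)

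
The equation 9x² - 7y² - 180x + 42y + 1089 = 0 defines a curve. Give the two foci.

Collect terms: 9(x² - 20x) -7(y² - 6y) = -1089
9(x - 10)² -7(y - 3)² = -1089 + 900 - 63 = -252
Divide through by -252 to get (y - 3)²/36 - (x - 10)²/28 = 1.
Hyperbola, center (10, 3), transverse axis vertical; a² = 36, b² = 28.
c² = a² + b² = 36 + 28 = 64, so c = 8.
Foci lie on the vertical axis through the center: (h, k ± c).

(10, -5) and (10, 11)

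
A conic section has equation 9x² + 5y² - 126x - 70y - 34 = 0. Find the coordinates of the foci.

(7, -1) and (7, 15)

Collect terms: 9(x² - 14x) + 5(y² - 14y) = 34
9(x - 7)² + 5(y - 7)² = 34 + 441 + 245 = 720
Dividing both sides by 720: (x - 7)²/80 + (y - 7)²/144 = 1
Ellipse, center (7, 7), major axis vertical; a² = 144, b² = 80.
c² = a² - b² = 144 - 80 = 64, so c = 8.
Foci lie on the vertical axis through the center: (h, k ± c).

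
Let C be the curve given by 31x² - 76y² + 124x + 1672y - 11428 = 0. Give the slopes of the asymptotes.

Group: 31(x² + 4x) -76(y² - 22y) = 11428
Complete the square in x and y: 31(x + 2)² -76(y - 11)² = 11428 + 124 - 9196 = 2356
Divide by 2356: (x + 2)²/76 - (y - 11)²/31 = 1
Hyperbola, center (-2, 11), transverse axis horizontal; a² = 76, b² = 31.
For a horizontal hyperbola the asymptotes have slope ±b/a.
Here that is ±√31/2√19 = ±√589/38.

√589/38 and -√589/38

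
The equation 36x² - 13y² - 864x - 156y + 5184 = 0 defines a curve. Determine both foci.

Group: 36(x² - 24x) -13(y² + 12y) = -5184
Complete the square: 36(x - 12)² -13(y + 6)² = -5184 + 5184 - 468 = -468
Divide through by -468 to get (y + 6)²/36 - (x - 12)²/13 = 1.
Hyperbola, center (12, -6), transverse axis vertical; a² = 36, b² = 13.
c² = a² + b² = 36 + 13 = 49, so c = 7.
Foci lie on the vertical axis through the center: (h, k ± c).

(12, -13) and (12, 1)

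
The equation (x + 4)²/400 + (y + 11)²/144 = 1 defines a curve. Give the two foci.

Center (-4, -11). The larger denominator 400 sits under the x-term, so the major axis is horizontal; a² = 400, b² = 144.
c² = a² - b² = 400 - 144 = 256, so c = 16.
Foci lie on the horizontal axis through the center: (h ± c, k).

(-20, -11) and (12, -11)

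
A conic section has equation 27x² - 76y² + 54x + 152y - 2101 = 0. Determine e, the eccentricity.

Group the x- and y-terms: 27(x² + 2x) -76(y² - 2y) = 2101
Complete the square: 27(x + 1)² -76(y - 1)² = 2101 + 27 - 76 = 2052
Divide by 2052: (x + 1)²/76 - (y - 1)²/27 = 1
Hyperbola, center (-1, 1), transverse axis horizontal; a² = 76, b² = 27.
c² = a² + b² = 103, so c = √103.
e = c/a = √103/2√19 = √1957/38.

e = √1957/38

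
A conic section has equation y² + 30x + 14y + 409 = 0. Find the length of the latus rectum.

30

Only y is squared. Complete the square in y: (y + 7)² = -30(x + 12).
Vertex (-12, -7); 4p = -30 so p = -15/2. Opens left.
Latus rectum length = |4p| = 30.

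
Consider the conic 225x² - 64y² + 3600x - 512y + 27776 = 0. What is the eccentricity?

e = 17/15

Group: 225(x² + 16x) -64(y² + 8y) = -27776
225(x + 8)² -64(y + 4)² = -27776 + 14400 - 1024 = -14400
Dividing both sides by -14400: (y + 4)²/225 - (x + 8)²/64 = 1
Hyperbola, center (-8, -4), transverse axis vertical; a² = 225, b² = 64.
c² = a² + b² = 289, so c = 17.
e = c/a = 17/15.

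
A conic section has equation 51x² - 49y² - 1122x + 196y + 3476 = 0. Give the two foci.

Collect terms: 51(x² - 22x) -49(y² - 4y) = -3476
Complete the square in x and y: 51(x - 11)² -49(y - 2)² = -3476 + 6171 - 196 = 2499
Divide through by 2499 to get (x - 11)²/49 - (y - 2)²/51 = 1.
Hyperbola, center (11, 2), transverse axis horizontal; a² = 49, b² = 51.
c² = a² + b² = 49 + 51 = 100, so c = 10.
Foci lie on the horizontal axis through the center: (h ± c, k).

(1, 2) and (21, 2)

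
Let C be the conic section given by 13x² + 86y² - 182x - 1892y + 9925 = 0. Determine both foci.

(7 - √73, 11) and (7 + √73, 11)

Group: 13(x² - 14x) + 86(y² - 22y) = -9925
Completing the square gives 13(x - 7)² + 86(y - 11)² = -9925 + 637 + 10406 = 1118.
Divide through by 1118 to get (x - 7)²/86 + (y - 11)²/13 = 1.
Ellipse, center (7, 11), major axis horizontal; a² = 86, b² = 13.
c² = a² - b² = 86 - 13 = 73, so c = √73.
Foci lie on the horizontal axis through the center: (h ± c, k).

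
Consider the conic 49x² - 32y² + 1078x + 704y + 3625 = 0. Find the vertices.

Group: 49(x² + 22x) -32(y² - 22y) = -3625
Complete the square: 49(x + 11)² -32(y - 11)² = -3625 + 5929 - 3872 = -1568
Dividing both sides by -1568: (y - 11)²/49 - (x + 11)²/32 = 1
Hyperbola, center (-11, 11), transverse axis vertical; a² = 49, b² = 32.
a = 7. Vertices at (h, k ± a).

(-11, 4) and (-11, 18)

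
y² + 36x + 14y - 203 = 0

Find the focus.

Only y is squared. Complete the square in y: (y + 7)² = -36(x - 7).
Vertex (7, -7); 4p = -36 so p = -9. Opens left.
Focus is p units from the vertex along the axis: (h + p, k).

(-2, -7)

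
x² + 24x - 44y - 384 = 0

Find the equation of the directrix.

y = -23

Only x is squared. Complete the square in x: (x + 12)² = 44(y + 12).
Vertex (-12, -12); 4p = 44 so p = 11. Opens up.
Directrix is the horizontal line y = k − p = -12 − (11) = -23.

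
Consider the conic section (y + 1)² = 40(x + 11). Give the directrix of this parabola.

Vertex (-11, -1); 4p = 40 so p = 10. Opens right.
Directrix is the vertical line x = h − p = -11 − (10) = -21.

x = -21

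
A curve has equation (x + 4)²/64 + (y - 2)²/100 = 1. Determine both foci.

(-4, -4) and (-4, 8)

Center (-4, 2). The larger denominator 100 sits under the y-term, so the major axis is vertical; a² = 100, b² = 64.
c² = a² - b² = 100 - 64 = 36, so c = 6.
Foci lie on the vertical axis through the center: (h, k ± c).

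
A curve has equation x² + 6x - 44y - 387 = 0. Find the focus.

Only x is squared. Complete the square in x: (x + 3)² = 44(y + 9).
Vertex (-3, -9); 4p = 44 so p = 11. Opens up.
Focus is p units from the vertex along the axis: (h, k + p).

(-3, 2)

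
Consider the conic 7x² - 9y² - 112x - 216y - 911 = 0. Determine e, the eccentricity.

e = 4/3

Collect terms: 7(x² - 16x) -9(y² + 24y) = 911
7(x - 8)² -9(y + 12)² = 911 + 448 - 1296 = 63
Divide by 63: (x - 8)²/9 - (y + 12)²/7 = 1
Hyperbola, center (8, -12), transverse axis horizontal; a² = 9, b² = 7.
c² = a² + b² = 16, so c = 4.
e = c/a = 4/3.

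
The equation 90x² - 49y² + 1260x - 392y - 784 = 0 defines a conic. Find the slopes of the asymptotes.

Group the x- and y-terms: 90(x² + 14x) -49(y² + 8y) = 784
Completing the square gives 90(x + 7)² -49(y + 4)² = 784 + 4410 - 784 = 4410.
Divide by 4410: (x + 7)²/49 - (y + 4)²/90 = 1
Hyperbola, center (-7, -4), transverse axis horizontal; a² = 49, b² = 90.
For a horizontal hyperbola the asymptotes have slope ±b/a.
Here that is ±3√10/7.

3√10/7 and -3√10/7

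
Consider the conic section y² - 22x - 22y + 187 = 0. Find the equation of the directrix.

x = -5/2

Only y is squared. Complete the square in y: (y - 11)² = 22(x - 3).
Vertex (3, 11); 4p = 22 so p = 11/2. Opens right.
Directrix is the vertical line x = h − p = 3 − (11/2) = -5/2.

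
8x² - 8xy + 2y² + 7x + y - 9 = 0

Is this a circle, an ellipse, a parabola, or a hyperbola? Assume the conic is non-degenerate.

A = 8, B = -8, C = 2.
Discriminant B² − 4AC = (-8)² − 4·8·2 = 0.
B² − 4AC = 0 ⇒ parabola.

parabola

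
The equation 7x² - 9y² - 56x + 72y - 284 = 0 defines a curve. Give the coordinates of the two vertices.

(-2, 4) and (10, 4)

7(x² - 8x) -9(y² - 8y) = 284
Complete the square: 7(x - 4)² -9(y - 4)² = 284 + 112 - 144 = 252
Divide by 252: (x - 4)²/36 - (y - 4)²/28 = 1
Hyperbola, center (4, 4), transverse axis horizontal; a² = 36, b² = 28.
a = 6. Vertices at (h ± a, k).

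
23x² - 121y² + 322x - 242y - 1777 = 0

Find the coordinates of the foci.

(-19, -1) and (5, -1)

23(x² + 14x) -121(y² + 2y) = 1777
23(x + 7)² -121(y + 1)² = 1777 + 1127 - 121 = 2783
Divide through by 2783 to get (x + 7)²/121 - (y + 1)²/23 = 1.
Hyperbola, center (-7, -1), transverse axis horizontal; a² = 121, b² = 23.
c² = a² + b² = 121 + 23 = 144, so c = 12.
Foci lie on the horizontal axis through the center: (h ± c, k).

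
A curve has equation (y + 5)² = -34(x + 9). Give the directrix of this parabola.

Vertex (-9, -5); 4p = -34 so p = -17/2. Opens left.
Directrix is the vertical line x = h − p = -9 − (-17/2) = -1/2.

x = -1/2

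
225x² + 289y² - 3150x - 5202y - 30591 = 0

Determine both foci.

Group: 225(x² - 14x) + 289(y² - 18y) = 30591
225(x - 7)² + 289(y - 9)² = 30591 + 11025 + 23409 = 65025
Divide by 65025: (x - 7)²/289 + (y - 9)²/225 = 1
Ellipse, center (7, 9), major axis horizontal; a² = 289, b² = 225.
c² = a² - b² = 289 - 225 = 64, so c = 8.
Foci lie on the horizontal axis through the center: (h ± c, k).

(-1, 9) and (15, 9)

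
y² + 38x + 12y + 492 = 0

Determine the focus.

Only y is squared. Complete the square in y: (y + 6)² = -38(x + 12).
Vertex (-12, -6); 4p = -38 so p = -19/2. Opens left.
Focus is p units from the vertex along the axis: (h + p, k).

(-43/2, -6)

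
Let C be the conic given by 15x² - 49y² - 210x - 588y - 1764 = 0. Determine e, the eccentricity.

e = 8/7

Rearranging, 15(x² - 14x) -49(y² + 12y) = 1764.
Complete the square: 15(x - 7)² -49(y + 6)² = 1764 + 735 - 1764 = 735
Dividing both sides by 735: (x - 7)²/49 - (y + 6)²/15 = 1
Hyperbola, center (7, -6), transverse axis horizontal; a² = 49, b² = 15.
c² = a² + b² = 64, so c = 8.
e = c/a = 8/7.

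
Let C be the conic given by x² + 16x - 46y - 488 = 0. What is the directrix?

y = -47/2

Only x is squared. Complete the square in x: (x + 8)² = 46(y + 12).
Vertex (-8, -12); 4p = 46 so p = 23/2. Opens up.
Directrix is the horizontal line y = k − p = -12 − (23/2) = -47/2.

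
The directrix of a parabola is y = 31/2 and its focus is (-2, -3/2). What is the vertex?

The vertex is the midpoint between the focus and the directrix along the axis of symmetry.
Axis is vertical (directrix is horizontal). Vertex y-coordinate = (-3/2 + 31/2)/2 = 7; x-coordinate = -2.

(-2, 7)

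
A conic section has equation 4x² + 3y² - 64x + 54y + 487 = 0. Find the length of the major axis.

4

Rearranging, 4(x² - 16x) + 3(y² + 18y) = -487.
Complete the square: 4(x - 8)² + 3(y + 9)² = -487 + 256 + 243 = 12
Dividing both sides by 12: (x - 8)²/3 + (y + 9)²/4 = 1
Ellipse, center (8, -9), major axis vertical; a² = 4, b² = 3.
a² = 4 so a = 2; the major axis has length 2a = 4.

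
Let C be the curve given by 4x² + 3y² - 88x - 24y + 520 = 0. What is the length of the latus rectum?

4(x² - 22x) + 3(y² - 8y) = -520
Completing the square gives 4(x - 11)² + 3(y - 4)² = -520 + 484 + 48 = 12.
Divide through by 12 to get (x - 11)²/3 + (y - 4)²/4 = 1.
Ellipse, center (11, 4), major axis vertical; a² = 4, b² = 3.
Latus rectum length = 2b²/a = 2·3/2 = 3.

3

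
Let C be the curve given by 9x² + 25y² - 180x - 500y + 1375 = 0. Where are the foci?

(-2, 10) and (22, 10)

Group the x- and y-terms: 9(x² - 20x) + 25(y² - 20y) = -1375
Completing the square gives 9(x - 10)² + 25(y - 10)² = -1375 + 900 + 2500 = 2025.
Divide by 2025: (x - 10)²/225 + (y - 10)²/81 = 1
Ellipse, center (10, 10), major axis horizontal; a² = 225, b² = 81.
c² = a² - b² = 225 - 81 = 144, so c = 12.
Foci lie on the horizontal axis through the center: (h ± c, k).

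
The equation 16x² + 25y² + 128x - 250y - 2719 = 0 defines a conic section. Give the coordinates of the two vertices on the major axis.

(-19, 5) and (11, 5)

Group: 16(x² + 8x) + 25(y² - 10y) = 2719
Complete the square: 16(x + 4)² + 25(y - 5)² = 2719 + 256 + 625 = 3600
Divide through by 3600 to get (x + 4)²/225 + (y - 5)²/144 = 1.
Ellipse, center (-4, 5), major axis horizontal; a² = 225, b² = 144.
a = 15. Vertices at (h ± a, k).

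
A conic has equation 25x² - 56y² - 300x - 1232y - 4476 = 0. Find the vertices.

(6, -16) and (6, -6)

Collect terms: 25(x² - 12x) -56(y² + 22y) = 4476
Complete the square in x and y: 25(x - 6)² -56(y + 11)² = 4476 + 900 - 6776 = -1400
Divide through by -1400 to get (y + 11)²/25 - (x - 6)²/56 = 1.
Hyperbola, center (6, -11), transverse axis vertical; a² = 25, b² = 56.
a = 5. Vertices at (h, k ± a).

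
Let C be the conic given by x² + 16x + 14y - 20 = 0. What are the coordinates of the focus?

Only x is squared. Complete the square in x: (x + 8)² = -14(y - 6).
Vertex (-8, 6); 4p = -14 so p = -7/2. Opens down.
Focus is p units from the vertex along the axis: (h, k + p).

(-8, 5/2)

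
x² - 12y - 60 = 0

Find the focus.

(0, -2)

Only x is squared. Complete the square in x: x² = 12(y + 5).
Vertex (0, -5); 4p = 12 so p = 3. Opens up.
Focus is p units from the vertex along the axis: (h, k + p).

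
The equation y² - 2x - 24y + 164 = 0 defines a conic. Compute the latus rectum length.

Only y is squared. Complete the square in y: (y - 12)² = 2(x - 10).
Vertex (10, 12); 4p = 2 so p = 1/2. Opens right.
Latus rectum length = |4p| = 2.

2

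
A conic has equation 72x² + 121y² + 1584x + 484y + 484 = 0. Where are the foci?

Collect terms: 72(x² + 22x) + 121(y² + 4y) = -484
Completing the square gives 72(x + 11)² + 121(y + 2)² = -484 + 8712 + 484 = 8712.
Dividing both sides by 8712: (x + 11)²/121 + (y + 2)²/72 = 1
Ellipse, center (-11, -2), major axis horizontal; a² = 121, b² = 72.
c² = a² - b² = 121 - 72 = 49, so c = 7.
Foci lie on the horizontal axis through the center: (h ± c, k).

(-18, -2) and (-4, -2)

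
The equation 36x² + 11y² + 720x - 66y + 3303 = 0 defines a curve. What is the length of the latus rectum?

Group the x- and y-terms: 36(x² + 20x) + 11(y² - 6y) = -3303
Complete the square: 36(x + 10)² + 11(y - 3)² = -3303 + 3600 + 99 = 396
Divide through by 396 to get (x + 10)²/11 + (y - 3)²/36 = 1.
Ellipse, center (-10, 3), major axis vertical; a² = 36, b² = 11.
Latus rectum length = 2b²/a = 2·11/6 = 11/3.

11/3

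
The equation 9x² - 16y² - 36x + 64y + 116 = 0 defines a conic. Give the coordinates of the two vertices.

(2, -1) and (2, 5)

Group the x- and y-terms: 9(x² - 4x) -16(y² - 4y) = -116
9(x - 2)² -16(y - 2)² = -116 + 36 - 64 = -144
Divide by -144: (y - 2)²/9 - (x - 2)²/16 = 1
Hyperbola, center (2, 2), transverse axis vertical; a² = 9, b² = 16.
a = 3. Vertices at (h, k ± a).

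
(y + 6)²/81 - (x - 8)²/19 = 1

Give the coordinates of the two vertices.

(8, -15) and (8, 3)

Center (8, -6). The positive term is the y-term, so the transverse axis is vertical; a² = 81, b² = 19.
a = 9. Vertices at (h, k ± a).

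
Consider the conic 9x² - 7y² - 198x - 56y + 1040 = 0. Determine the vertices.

(11, -7) and (11, -1)

Collect terms: 9(x² - 22x) -7(y² + 8y) = -1040
Complete the square in x and y: 9(x - 11)² -7(y + 4)² = -1040 + 1089 - 112 = -63
Dividing both sides by -63: (y + 4)²/9 - (x - 11)²/7 = 1
Hyperbola, center (11, -4), transverse axis vertical; a² = 9, b² = 7.
a = 3. Vertices at (h, k ± a).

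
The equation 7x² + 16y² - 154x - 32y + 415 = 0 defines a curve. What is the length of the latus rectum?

Group the x- and y-terms: 7(x² - 22x) + 16(y² - 2y) = -415
Complete the square in x and y: 7(x - 11)² + 16(y - 1)² = -415 + 847 + 16 = 448
Divide by 448: (x - 11)²/64 + (y - 1)²/28 = 1
Ellipse, center (11, 1), major axis horizontal; a² = 64, b² = 28.
Latus rectum length = 2b²/a = 2·28/8 = 7.

7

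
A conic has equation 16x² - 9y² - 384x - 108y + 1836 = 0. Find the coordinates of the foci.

Collect terms: 16(x² - 24x) -9(y² + 12y) = -1836
Complete the square in x and y: 16(x - 12)² -9(y + 6)² = -1836 + 2304 - 324 = 144
Divide by 144: (x - 12)²/9 - (y + 6)²/16 = 1
Hyperbola, center (12, -6), transverse axis horizontal; a² = 9, b² = 16.
c² = a² + b² = 9 + 16 = 25, so c = 5.
Foci lie on the horizontal axis through the center: (h ± c, k).

(7, -6) and (17, -6)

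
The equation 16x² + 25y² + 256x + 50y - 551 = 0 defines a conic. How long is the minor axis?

16

Group: 16(x² + 16x) + 25(y² + 2y) = 551
Complete the square in x and y: 16(x + 8)² + 25(y + 1)² = 551 + 1024 + 25 = 1600
Dividing both sides by 1600: (x + 8)²/100 + (y + 1)²/64 = 1
Ellipse, center (-8, -1), major axis horizontal; a² = 100, b² = 64.
b² = 64 so b = 8; the minor axis has length 2b = 16.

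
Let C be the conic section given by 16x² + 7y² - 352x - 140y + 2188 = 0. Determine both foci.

(11, 4) and (11, 16)

Rearranging, 16(x² - 22x) + 7(y² - 20y) = -2188.
Completing the square gives 16(x - 11)² + 7(y - 10)² = -2188 + 1936 + 700 = 448.
Dividing both sides by 448: (x - 11)²/28 + (y - 10)²/64 = 1
Ellipse, center (11, 10), major axis vertical; a² = 64, b² = 28.
c² = a² - b² = 64 - 28 = 36, so c = 6.
Foci lie on the vertical axis through the center: (h, k ± c).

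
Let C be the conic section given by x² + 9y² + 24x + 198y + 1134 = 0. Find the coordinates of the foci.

(-12 - 2√22, -11) and (-12 + 2√22, -11)

Collect terms: (x² + 24x) + 9(y² + 22y) = -1134
Completing the square gives (x + 12)² + 9(y + 11)² = -1134 + 144 + 1089 = 99.
Divide by 99: (x + 12)²/99 + (y + 11)²/11 = 1
Ellipse, center (-12, -11), major axis horizontal; a² = 99, b² = 11.
c² = a² - b² = 99 - 11 = 88, so c = 2√22.
Foci lie on the horizontal axis through the center: (h ± c, k).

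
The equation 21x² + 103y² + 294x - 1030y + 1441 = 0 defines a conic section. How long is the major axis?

2√103

Collect terms: 21(x² + 14x) + 103(y² - 10y) = -1441
Completing the square gives 21(x + 7)² + 103(y - 5)² = -1441 + 1029 + 2575 = 2163.
Divide through by 2163 to get (x + 7)²/103 + (y - 5)²/21 = 1.
Ellipse, center (-7, 5), major axis horizontal; a² = 103, b² = 21.
a² = 103 so a = √103; the major axis has length 2a = 2√103.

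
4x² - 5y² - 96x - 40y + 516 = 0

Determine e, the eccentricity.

Rearranging, 4(x² - 24x) -5(y² + 8y) = -516.
4(x - 12)² -5(y + 4)² = -516 + 576 - 80 = -20
Divide through by -20 to get (y + 4)²/4 - (x - 12)²/5 = 1.
Hyperbola, center (12, -4), transverse axis vertical; a² = 4, b² = 5.
c² = a² + b² = 9, so c = 3.
e = c/a = 3/2.

e = 3/2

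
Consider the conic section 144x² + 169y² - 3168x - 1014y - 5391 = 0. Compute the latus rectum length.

144(x² - 22x) + 169(y² - 6y) = 5391
Completing the square gives 144(x - 11)² + 169(y - 3)² = 5391 + 17424 + 1521 = 24336.
Divide through by 24336 to get (x - 11)²/169 + (y - 3)²/144 = 1.
Ellipse, center (11, 3), major axis horizontal; a² = 169, b² = 144.
Latus rectum length = 2b²/a = 2·144/13 = 288/13.

288/13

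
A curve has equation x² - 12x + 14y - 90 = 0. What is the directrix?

y = 25/2

Only x is squared. Complete the square in x: (x - 6)² = -14(y - 9).
Vertex (6, 9); 4p = -14 so p = -7/2. Opens down.
Directrix is the horizontal line y = k − p = 9 − (-7/2) = 25/2.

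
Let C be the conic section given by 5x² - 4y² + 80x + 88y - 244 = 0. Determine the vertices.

Rearranging, 5(x² + 16x) -4(y² - 22y) = 244.
5(x + 8)² -4(y - 11)² = 244 + 320 - 484 = 80
Dividing both sides by 80: (x + 8)²/16 - (y - 11)²/20 = 1
Hyperbola, center (-8, 11), transverse axis horizontal; a² = 16, b² = 20.
a = 4. Vertices at (h ± a, k).

(-12, 11) and (-4, 11)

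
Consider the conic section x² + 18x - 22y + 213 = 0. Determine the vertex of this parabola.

(-9, 6)

Only x is squared. Complete the square in x: (x + 9)² = 22(y - 6).
Vertex (-9, 6); 4p = 22 so p = 11/2. Opens up.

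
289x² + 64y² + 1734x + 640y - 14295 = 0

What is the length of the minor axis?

Group: 289(x² + 6x) + 64(y² + 10y) = 14295
Completing the square gives 289(x + 3)² + 64(y + 5)² = 14295 + 2601 + 1600 = 18496.
Divide by 18496: (x + 3)²/64 + (y + 5)²/289 = 1
Ellipse, center (-3, -5), major axis vertical; a² = 289, b² = 64.
b² = 64 so b = 8; the minor axis has length 2b = 16.

16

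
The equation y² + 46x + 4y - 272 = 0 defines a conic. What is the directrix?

Only y is squared. Complete the square in y: (y + 2)² = -46(x - 6).
Vertex (6, -2); 4p = -46 so p = -23/2. Opens left.
Directrix is the vertical line x = h − p = 6 − (-23/2) = 35/2.

x = 35/2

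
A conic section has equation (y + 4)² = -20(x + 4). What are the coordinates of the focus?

Vertex (-4, -4); 4p = -20 so p = -5. Opens left.
Focus is p units from the vertex along the axis: (h + p, k).

(-9, -4)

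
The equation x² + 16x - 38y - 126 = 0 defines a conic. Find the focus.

(-8, 9/2)

Only x is squared. Complete the square in x: (x + 8)² = 38(y + 5).
Vertex (-8, -5); 4p = 38 so p = 19/2. Opens up.
Focus is p units from the vertex along the axis: (h, k + p).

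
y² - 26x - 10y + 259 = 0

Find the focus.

Only y is squared. Complete the square in y: (y - 5)² = 26(x - 9).
Vertex (9, 5); 4p = 26 so p = 13/2. Opens right.
Focus is p units from the vertex along the axis: (h + p, k).

(31/2, 5)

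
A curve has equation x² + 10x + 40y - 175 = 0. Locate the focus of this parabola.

(-5, -5)

Only x is squared. Complete the square in x: (x + 5)² = -40(y - 5).
Vertex (-5, 5); 4p = -40 so p = -10. Opens down.
Focus is p units from the vertex along the axis: (h, k + p).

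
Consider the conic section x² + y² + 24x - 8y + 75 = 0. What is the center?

(-12, 4)

Collect terms: (x² + 24x) + (y² - 8y) = -75
Completing the square gives (x + 12)² + (y - 4)² = -75 + 144 + 16 = 85.
So (x + 12)² + (y - 4)² = 85.
Circle centered at (-12, 4) with r² = 85.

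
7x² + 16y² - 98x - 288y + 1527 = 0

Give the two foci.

Group: 7(x² - 14x) + 16(y² - 18y) = -1527
Complete the square in x and y: 7(x - 7)² + 16(y - 9)² = -1527 + 343 + 1296 = 112
Divide by 112: (x - 7)²/16 + (y - 9)²/7 = 1
Ellipse, center (7, 9), major axis horizontal; a² = 16, b² = 7.
c² = a² - b² = 16 - 7 = 9, so c = 3.
Foci lie on the horizontal axis through the center: (h ± c, k).

(4, 9) and (10, 9)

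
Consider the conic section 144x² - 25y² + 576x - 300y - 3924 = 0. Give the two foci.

Collect terms: 144(x² + 4x) -25(y² + 12y) = 3924
Completing the square gives 144(x + 2)² -25(y + 6)² = 3924 + 576 - 900 = 3600.
Divide through by 3600 to get (x + 2)²/25 - (y + 6)²/144 = 1.
Hyperbola, center (-2, -6), transverse axis horizontal; a² = 25, b² = 144.
c² = a² + b² = 25 + 144 = 169, so c = 13.
Foci lie on the horizontal axis through the center: (h ± c, k).

(-15, -6) and (11, -6)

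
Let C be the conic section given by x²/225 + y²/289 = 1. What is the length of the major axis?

34

Center (0, 0). The larger denominator 289 sits under the y-term, so the major axis is vertical; a² = 289, b² = 225.
a² = 289 so a = 17; the major axis has length 2a = 34.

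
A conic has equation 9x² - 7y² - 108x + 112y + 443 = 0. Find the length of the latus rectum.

14

Group: 9(x² - 12x) -7(y² - 16y) = -443
9(x - 6)² -7(y - 8)² = -443 + 324 - 448 = -567
Divide by -567: (y - 8)²/81 - (x - 6)²/63 = 1
Hyperbola, center (6, 8), transverse axis vertical; a² = 81, b² = 63.
Latus rectum length = 2b²/a = 2·63/9 = 14.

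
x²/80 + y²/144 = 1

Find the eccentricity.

Center (0, 0). The larger denominator 144 sits under the y-term, so the major axis is vertical; a² = 144, b² = 80.
c² = a² - b² = 64, so c = 8.
e = c/a = 8/12 = 2/3.

e = 2/3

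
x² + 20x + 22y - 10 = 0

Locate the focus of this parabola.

(-10, -1/2)

Only x is squared. Complete the square in x: (x + 10)² = -22(y - 5).
Vertex (-10, 5); 4p = -22 so p = -11/2. Opens down.
Focus is p units from the vertex along the axis: (h, k + p).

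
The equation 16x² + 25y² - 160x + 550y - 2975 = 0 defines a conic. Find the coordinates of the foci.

Rearranging, 16(x² - 10x) + 25(y² + 22y) = 2975.
Complete the square in x and y: 16(x - 5)² + 25(y + 11)² = 2975 + 400 + 3025 = 6400
Divide through by 6400 to get (x - 5)²/400 + (y + 11)²/256 = 1.
Ellipse, center (5, -11), major axis horizontal; a² = 400, b² = 256.
c² = a² - b² = 400 - 256 = 144, so c = 12.
Foci lie on the horizontal axis through the center: (h ± c, k).

(-7, -11) and (17, -11)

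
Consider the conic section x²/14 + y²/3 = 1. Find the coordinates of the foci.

(0 - √11, 0) and (0 + √11, 0)

Center (0, 0). The larger denominator 14 sits under the x-term, so the major axis is horizontal; a² = 14, b² = 3.
c² = a² - b² = 14 - 3 = 11, so c = √11.
Foci lie on the horizontal axis through the center: (h ± c, k).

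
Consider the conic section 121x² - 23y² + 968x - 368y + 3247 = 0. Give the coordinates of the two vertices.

(-4, -19) and (-4, 3)

Rearranging, 121(x² + 8x) -23(y² + 16y) = -3247.
Complete the square in x and y: 121(x + 4)² -23(y + 8)² = -3247 + 1936 - 1472 = -2783
Divide by -2783: (y + 8)²/121 - (x + 4)²/23 = 1
Hyperbola, center (-4, -8), transverse axis vertical; a² = 121, b² = 23.
a = 11. Vertices at (h, k ± a).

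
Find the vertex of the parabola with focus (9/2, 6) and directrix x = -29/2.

(-5, 6)

The vertex is the midpoint between the focus and the directrix along the axis of symmetry.
Axis is horizontal (directrix is vertical). Vertex x-coordinate = (9/2 + (-29/2))/2 = -5; y-coordinate = 6.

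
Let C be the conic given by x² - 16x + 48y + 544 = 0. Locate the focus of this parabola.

(8, -22)

Only x is squared. Complete the square in x: (x - 8)² = -48(y + 10).
Vertex (8, -10); 4p = -48 so p = -12. Opens down.
Focus is p units from the vertex along the axis: (h, k + p).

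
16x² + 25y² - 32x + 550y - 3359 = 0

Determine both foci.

(-11, -11) and (13, -11)

Group the x- and y-terms: 16(x² - 2x) + 25(y² + 22y) = 3359
Complete the square: 16(x - 1)² + 25(y + 11)² = 3359 + 16 + 3025 = 6400
Divide by 6400: (x - 1)²/400 + (y + 11)²/256 = 1
Ellipse, center (1, -11), major axis horizontal; a² = 400, b² = 256.
c² = a² - b² = 400 - 256 = 144, so c = 12.
Foci lie on the horizontal axis through the center: (h ± c, k).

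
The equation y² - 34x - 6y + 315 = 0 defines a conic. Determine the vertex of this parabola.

(9, 3)

Only y is squared. Complete the square in y: (y - 3)² = 34(x - 9).
Vertex (9, 3); 4p = 34 so p = 17/2. Opens right.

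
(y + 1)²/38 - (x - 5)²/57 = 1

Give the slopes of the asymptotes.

Center (5, -1). The positive term is the y-term, so the transverse axis is vertical; a² = 38, b² = 57.
For a vertical hyperbola the asymptotes have slope ±a/b.
Here that is ±√38/√57 = ±√6/3.

√6/3 and -√6/3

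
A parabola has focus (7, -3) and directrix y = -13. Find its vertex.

(7, -8)

The vertex is the midpoint between the focus and the directrix along the axis of symmetry.
Axis is vertical (directrix is horizontal). Vertex y-coordinate = (-3 + (-13))/2 = -8; x-coordinate = 7.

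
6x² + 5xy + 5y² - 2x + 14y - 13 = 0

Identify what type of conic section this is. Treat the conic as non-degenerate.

A = 6, B = 5, C = 5.
Discriminant B² − 4AC = 5² − 4·6·5 = -95.
B² − 4AC < 0 ⇒ ellipse.

ellipse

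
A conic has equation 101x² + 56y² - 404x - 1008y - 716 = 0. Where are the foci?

Group: 101(x² - 4x) + 56(y² - 18y) = 716
Complete the square: 101(x - 2)² + 56(y - 9)² = 716 + 404 + 4536 = 5656
Divide by 5656: (x - 2)²/56 + (y - 9)²/101 = 1
Ellipse, center (2, 9), major axis vertical; a² = 101, b² = 56.
c² = a² - b² = 101 - 56 = 45, so c = 3√5.
Foci lie on the vertical axis through the center: (h, k ± c).

(2, 9 - 3√5) and (2, 9 + 3√5)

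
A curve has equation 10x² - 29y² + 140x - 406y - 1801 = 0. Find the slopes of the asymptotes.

√290/29 and -√290/29

10(x² + 14x) -29(y² + 14y) = 1801
10(x + 7)² -29(y + 7)² = 1801 + 490 - 1421 = 870
Divide by 870: (x + 7)²/87 - (y + 7)²/30 = 1
Hyperbola, center (-7, -7), transverse axis horizontal; a² = 87, b² = 30.
For a horizontal hyperbola the asymptotes have slope ±b/a.
Here that is ±√30/√87 = ±√290/29.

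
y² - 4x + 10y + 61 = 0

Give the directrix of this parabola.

Only y is squared. Complete the square in y: (y + 5)² = 4(x - 9).
Vertex (9, -5); 4p = 4 so p = 1. Opens right.
Directrix is the vertical line x = h − p = 9 − (1) = 8.

x = 8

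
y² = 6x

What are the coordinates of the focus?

(3/2, 0)

Vertex (0, 0); 4p = 6 so p = 3/2. Opens right.
Focus is p units from the vertex along the axis: (h + p, k).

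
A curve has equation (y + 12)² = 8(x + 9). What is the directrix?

Vertex (-9, -12); 4p = 8 so p = 2. Opens right.
Directrix is the vertical line x = h − p = -9 − (2) = -11.

x = -11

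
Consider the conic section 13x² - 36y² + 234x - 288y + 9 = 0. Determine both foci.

(-16, -4) and (-2, -4)

Collect terms: 13(x² + 18x) -36(y² + 8y) = -9
Completing the square gives 13(x + 9)² -36(y + 4)² = -9 + 1053 - 576 = 468.
Divide by 468: (x + 9)²/36 - (y + 4)²/13 = 1
Hyperbola, center (-9, -4), transverse axis horizontal; a² = 36, b² = 13.
c² = a² + b² = 36 + 13 = 49, so c = 7.
Foci lie on the horizontal axis through the center: (h ± c, k).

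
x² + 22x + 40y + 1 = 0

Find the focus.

(-11, -7)

Only x is squared. Complete the square in x: (x + 11)² = -40(y - 3).
Vertex (-11, 3); 4p = -40 so p = -10. Opens down.
Focus is p units from the vertex along the axis: (h, k + p).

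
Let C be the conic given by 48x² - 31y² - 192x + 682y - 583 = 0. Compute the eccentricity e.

e = √237/12

Rearranging, 48(x² - 4x) -31(y² - 22y) = 583.
Complete the square: 48(x - 2)² -31(y - 11)² = 583 + 192 - 3751 = -2976
Divide by -2976: (y - 11)²/96 - (x - 2)²/62 = 1
Hyperbola, center (2, 11), transverse axis vertical; a² = 96, b² = 62.
c² = a² + b² = 158, so c = √158.
e = c/a = √158/4√6 = √237/12.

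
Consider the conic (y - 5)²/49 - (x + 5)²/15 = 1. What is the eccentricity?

Center (-5, 5). The positive term is the y-term, so the transverse axis is vertical; a² = 49, b² = 15.
c² = a² + b² = 64, so c = 8.
e = c/a = 8/7.

e = 8/7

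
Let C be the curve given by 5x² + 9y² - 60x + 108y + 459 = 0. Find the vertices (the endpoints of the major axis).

(3, -6) and (9, -6)

Group the x- and y-terms: 5(x² - 12x) + 9(y² + 12y) = -459
Complete the square: 5(x - 6)² + 9(y + 6)² = -459 + 180 + 324 = 45
Divide by 45: (x - 6)²/9 + (y + 6)²/5 = 1
Ellipse, center (6, -6), major axis horizontal; a² = 9, b² = 5.
a = 3. Vertices at (h ± a, k).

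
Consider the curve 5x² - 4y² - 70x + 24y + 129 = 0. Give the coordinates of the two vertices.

Collect terms: 5(x² - 14x) -4(y² - 6y) = -129
Completing the square gives 5(x - 7)² -4(y - 3)² = -129 + 245 - 36 = 80.
Dividing both sides by 80: (x - 7)²/16 - (y - 3)²/20 = 1
Hyperbola, center (7, 3), transverse axis horizontal; a² = 16, b² = 20.
a = 4. Vertices at (h ± a, k).

(3, 3) and (11, 3)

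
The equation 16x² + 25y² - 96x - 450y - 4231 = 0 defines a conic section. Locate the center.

Rearranging, 16(x² - 6x) + 25(y² - 18y) = 4231.
Complete the square: 16(x - 3)² + 25(y - 9)² = 4231 + 144 + 2025 = 6400
Dividing both sides by 6400: (x - 3)²/400 + (y - 9)²/256 = 1
Ellipse with center (3, 9).

(3, 9)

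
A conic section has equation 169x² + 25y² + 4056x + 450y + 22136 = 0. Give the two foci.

(-12, -21) and (-12, 3)

Group the x- and y-terms: 169(x² + 24x) + 25(y² + 18y) = -22136
Complete the square: 169(x + 12)² + 25(y + 9)² = -22136 + 24336 + 2025 = 4225
Divide by 4225: (x + 12)²/25 + (y + 9)²/169 = 1
Ellipse, center (-12, -9), major axis vertical; a² = 169, b² = 25.
c² = a² - b² = 169 - 25 = 144, so c = 12.
Foci lie on the vertical axis through the center: (h, k ± c).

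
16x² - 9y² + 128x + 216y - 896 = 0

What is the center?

16(x² + 8x) -9(y² - 24y) = 896
Complete the square in x and y: 16(x + 4)² -9(y - 12)² = 896 + 256 - 1296 = -144
Divide by -144: (y - 12)²/16 - (x + 4)²/9 = 1
Hyperbola with center (-4, 12).

(-4, 12)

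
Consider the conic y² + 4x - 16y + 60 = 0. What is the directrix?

x = 2

Only y is squared. Complete the square in y: (y - 8)² = -4(x - 1).
Vertex (1, 8); 4p = -4 so p = -1. Opens left.
Directrix is the vertical line x = h − p = 1 − (-1) = 2.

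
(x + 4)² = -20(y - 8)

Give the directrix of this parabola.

y = 13

Vertex (-4, 8); 4p = -20 so p = -5. Opens down.
Directrix is the horizontal line y = k − p = 8 − (-5) = 13.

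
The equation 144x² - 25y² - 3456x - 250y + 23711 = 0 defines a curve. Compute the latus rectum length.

25/6

Collect terms: 144(x² - 24x) -25(y² + 10y) = -23711
144(x - 12)² -25(y + 5)² = -23711 + 20736 - 625 = -3600
Dividing both sides by -3600: (y + 5)²/144 - (x - 12)²/25 = 1
Hyperbola, center (12, -5), transverse axis vertical; a² = 144, b² = 25.
Latus rectum length = 2b²/a = 2·25/12 = 25/6.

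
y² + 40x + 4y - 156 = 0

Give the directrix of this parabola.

x = 14

Only y is squared. Complete the square in y: (y + 2)² = -40(x - 4).
Vertex (4, -2); 4p = -40 so p = -10. Opens left.
Directrix is the vertical line x = h − p = 4 − (-10) = 14.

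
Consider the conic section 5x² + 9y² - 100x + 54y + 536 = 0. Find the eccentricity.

e = 2/3

5(x² - 20x) + 9(y² + 6y) = -536
Complete the square in x and y: 5(x - 10)² + 9(y + 3)² = -536 + 500 + 81 = 45
Divide by 45: (x - 10)²/9 + (y + 3)²/5 = 1
Ellipse, center (10, -3), major axis horizontal; a² = 9, b² = 5.
c² = a² - b² = 4, so c = 2.
e = c/a = 2/3.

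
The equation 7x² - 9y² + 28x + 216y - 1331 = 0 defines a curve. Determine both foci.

(-6, 12) and (2, 12)

Group: 7(x² + 4x) -9(y² - 24y) = 1331
Complete the square: 7(x + 2)² -9(y - 12)² = 1331 + 28 - 1296 = 63
Divide by 63: (x + 2)²/9 - (y - 12)²/7 = 1
Hyperbola, center (-2, 12), transverse axis horizontal; a² = 9, b² = 7.
c² = a² + b² = 9 + 7 = 16, so c = 4.
Foci lie on the horizontal axis through the center: (h ± c, k).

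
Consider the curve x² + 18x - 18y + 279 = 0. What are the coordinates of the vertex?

Only x is squared. Complete the square in x: (x + 9)² = 18(y - 11).
Vertex (-9, 11); 4p = 18 so p = 9/2. Opens up.

(-9, 11)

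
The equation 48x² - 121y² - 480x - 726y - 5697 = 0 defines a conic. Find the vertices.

Collect terms: 48(x² - 10x) -121(y² + 6y) = 5697
Complete the square: 48(x - 5)² -121(y + 3)² = 5697 + 1200 - 1089 = 5808
Dividing both sides by 5808: (x - 5)²/121 - (y + 3)²/48 = 1
Hyperbola, center (5, -3), transverse axis horizontal; a² = 121, b² = 48.
a = 11. Vertices at (h ± a, k).

(-6, -3) and (16, -3)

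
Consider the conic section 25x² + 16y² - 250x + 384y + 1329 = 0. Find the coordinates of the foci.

(5, -18) and (5, -6)

Collect terms: 25(x² - 10x) + 16(y² + 24y) = -1329
Completing the square gives 25(x - 5)² + 16(y + 12)² = -1329 + 625 + 2304 = 1600.
Divide through by 1600 to get (x - 5)²/64 + (y + 12)²/100 = 1.
Ellipse, center (5, -12), major axis vertical; a² = 100, b² = 64.
c² = a² - b² = 100 - 64 = 36, so c = 6.
Foci lie on the vertical axis through the center: (h, k ± c).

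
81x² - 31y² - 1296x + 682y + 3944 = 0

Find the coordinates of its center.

(8, 11)

81(x² - 16x) -31(y² - 22y) = -3944
Completing the square gives 81(x - 8)² -31(y - 11)² = -3944 + 5184 - 3751 = -2511.
Divide through by -2511 to get (y - 11)²/81 - (x - 8)²/31 = 1.
Hyperbola with center (8, 11).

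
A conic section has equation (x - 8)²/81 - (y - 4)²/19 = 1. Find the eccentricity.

e = 10/9

Center (8, 4). The positive term is the x-term, so the transverse axis is horizontal; a² = 81, b² = 19.
c² = a² + b² = 100, so c = 10.
e = c/a = 10/9.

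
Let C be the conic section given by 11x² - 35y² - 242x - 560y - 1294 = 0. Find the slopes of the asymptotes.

Group: 11(x² - 22x) -35(y² + 16y) = 1294
Complete the square: 11(x - 11)² -35(y + 8)² = 1294 + 1331 - 2240 = 385
Divide through by 385 to get (x - 11)²/35 - (y + 8)²/11 = 1.
Hyperbola, center (11, -8), transverse axis horizontal; a² = 35, b² = 11.
For a horizontal hyperbola the asymptotes have slope ±b/a.
Here that is ±√11/√35 = ±√385/35.

√385/35 and -√385/35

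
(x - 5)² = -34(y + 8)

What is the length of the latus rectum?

Vertex (5, -8); 4p = -34 so p = -17/2. Opens down.
Latus rectum length = |4p| = 34.

34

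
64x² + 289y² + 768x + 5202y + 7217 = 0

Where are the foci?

(-21, -9) and (9, -9)

Group the x- and y-terms: 64(x² + 12x) + 289(y² + 18y) = -7217
Complete the square in x and y: 64(x + 6)² + 289(y + 9)² = -7217 + 2304 + 23409 = 18496
Dividing both sides by 18496: (x + 6)²/289 + (y + 9)²/64 = 1
Ellipse, center (-6, -9), major axis horizontal; a² = 289, b² = 64.
c² = a² - b² = 289 - 64 = 225, so c = 15.
Foci lie on the horizontal axis through the center: (h ± c, k).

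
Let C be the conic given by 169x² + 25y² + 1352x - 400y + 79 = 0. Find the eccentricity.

e = 12/13

Group the x- and y-terms: 169(x² + 8x) + 25(y² - 16y) = -79
Completing the square gives 169(x + 4)² + 25(y - 8)² = -79 + 2704 + 1600 = 4225.
Divide by 4225: (x + 4)²/25 + (y - 8)²/169 = 1
Ellipse, center (-4, 8), major axis vertical; a² = 169, b² = 25.
c² = a² - b² = 144, so c = 12.
e = c/a = 12/13.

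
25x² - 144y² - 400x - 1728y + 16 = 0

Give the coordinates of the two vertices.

(8, -11) and (8, -1)

Group: 25(x² - 16x) -144(y² + 12y) = -16
Completing the square gives 25(x - 8)² -144(y + 6)² = -16 + 1600 - 5184 = -3600.
Divide by -3600: (y + 6)²/25 - (x - 8)²/144 = 1
Hyperbola, center (8, -6), transverse axis vertical; a² = 25, b² = 144.
a = 5. Vertices at (h, k ± a).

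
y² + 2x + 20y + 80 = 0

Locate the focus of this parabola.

(19/2, -10)

Only y is squared. Complete the square in y: (y + 10)² = -2(x - 10).
Vertex (10, -10); 4p = -2 so p = -1/2. Opens left.
Focus is p units from the vertex along the axis: (h + p, k).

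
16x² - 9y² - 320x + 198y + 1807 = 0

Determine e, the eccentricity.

Collect terms: 16(x² - 20x) -9(y² - 22y) = -1807
Complete the square: 16(x - 10)² -9(y - 11)² = -1807 + 1600 - 1089 = -1296
Divide by -1296: (y - 11)²/144 - (x - 10)²/81 = 1
Hyperbola, center (10, 11), transverse axis vertical; a² = 144, b² = 81.
c² = a² + b² = 225, so c = 15.
e = c/a = 15/12 = 5/4.

e = 5/4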